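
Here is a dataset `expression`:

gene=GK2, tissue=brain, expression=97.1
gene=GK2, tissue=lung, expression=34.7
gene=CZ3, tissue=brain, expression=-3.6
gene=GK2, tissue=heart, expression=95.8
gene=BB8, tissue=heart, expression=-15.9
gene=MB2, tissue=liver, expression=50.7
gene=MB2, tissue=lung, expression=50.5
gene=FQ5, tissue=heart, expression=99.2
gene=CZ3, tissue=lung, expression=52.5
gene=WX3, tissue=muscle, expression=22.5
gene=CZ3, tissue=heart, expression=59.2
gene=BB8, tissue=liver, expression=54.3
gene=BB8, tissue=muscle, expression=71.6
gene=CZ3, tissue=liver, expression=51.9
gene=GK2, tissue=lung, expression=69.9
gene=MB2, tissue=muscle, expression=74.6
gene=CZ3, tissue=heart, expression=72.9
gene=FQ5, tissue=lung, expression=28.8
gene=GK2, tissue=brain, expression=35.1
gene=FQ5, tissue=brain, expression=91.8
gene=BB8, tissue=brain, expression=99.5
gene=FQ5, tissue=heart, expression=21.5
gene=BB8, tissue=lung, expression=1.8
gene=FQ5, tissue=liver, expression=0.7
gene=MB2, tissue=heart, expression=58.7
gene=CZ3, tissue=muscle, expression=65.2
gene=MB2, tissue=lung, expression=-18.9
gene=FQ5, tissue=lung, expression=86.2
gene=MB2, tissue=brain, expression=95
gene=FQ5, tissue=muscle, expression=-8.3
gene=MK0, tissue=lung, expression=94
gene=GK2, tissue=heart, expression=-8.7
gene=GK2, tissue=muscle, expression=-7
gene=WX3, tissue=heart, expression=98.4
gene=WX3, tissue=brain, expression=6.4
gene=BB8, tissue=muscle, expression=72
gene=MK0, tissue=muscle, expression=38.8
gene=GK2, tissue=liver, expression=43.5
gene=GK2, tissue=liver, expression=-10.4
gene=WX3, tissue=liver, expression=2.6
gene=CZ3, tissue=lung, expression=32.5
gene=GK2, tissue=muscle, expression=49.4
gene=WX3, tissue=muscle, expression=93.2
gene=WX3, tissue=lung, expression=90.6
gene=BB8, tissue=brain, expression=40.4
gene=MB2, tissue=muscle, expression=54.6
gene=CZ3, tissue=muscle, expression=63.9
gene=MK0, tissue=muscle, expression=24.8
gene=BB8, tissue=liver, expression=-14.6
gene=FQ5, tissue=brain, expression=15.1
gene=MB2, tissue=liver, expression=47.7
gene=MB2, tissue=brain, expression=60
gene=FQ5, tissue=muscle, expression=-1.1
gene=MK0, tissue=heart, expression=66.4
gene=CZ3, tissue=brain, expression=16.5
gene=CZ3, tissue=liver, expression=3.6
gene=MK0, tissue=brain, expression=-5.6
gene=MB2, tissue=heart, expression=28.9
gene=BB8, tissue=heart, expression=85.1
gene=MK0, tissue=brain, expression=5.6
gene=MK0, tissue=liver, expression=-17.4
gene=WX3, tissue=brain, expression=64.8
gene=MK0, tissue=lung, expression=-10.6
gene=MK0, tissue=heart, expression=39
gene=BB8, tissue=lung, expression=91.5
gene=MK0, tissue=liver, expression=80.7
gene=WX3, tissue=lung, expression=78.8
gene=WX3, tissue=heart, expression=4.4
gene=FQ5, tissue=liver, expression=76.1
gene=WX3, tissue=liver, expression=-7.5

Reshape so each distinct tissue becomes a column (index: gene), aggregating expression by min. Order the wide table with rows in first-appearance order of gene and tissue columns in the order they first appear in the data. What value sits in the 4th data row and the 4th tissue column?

47.7

With rows in first-appearance order of gene, row 4 is gene=MB2. tissue columns in first-appearance order: brain, lung, heart, liver, muscle; column 4 is liver.
Long rows with gene=MB2, tissue=liver: min(50.7, 47.7) = 47.7.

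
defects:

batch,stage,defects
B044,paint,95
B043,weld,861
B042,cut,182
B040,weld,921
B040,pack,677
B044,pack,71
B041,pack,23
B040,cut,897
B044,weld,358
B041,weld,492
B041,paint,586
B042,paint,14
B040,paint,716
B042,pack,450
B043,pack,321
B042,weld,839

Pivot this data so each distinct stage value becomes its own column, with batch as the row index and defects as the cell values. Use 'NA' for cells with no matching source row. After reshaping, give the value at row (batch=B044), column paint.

The long row with batch=B044, stage=paint has defects=95.

95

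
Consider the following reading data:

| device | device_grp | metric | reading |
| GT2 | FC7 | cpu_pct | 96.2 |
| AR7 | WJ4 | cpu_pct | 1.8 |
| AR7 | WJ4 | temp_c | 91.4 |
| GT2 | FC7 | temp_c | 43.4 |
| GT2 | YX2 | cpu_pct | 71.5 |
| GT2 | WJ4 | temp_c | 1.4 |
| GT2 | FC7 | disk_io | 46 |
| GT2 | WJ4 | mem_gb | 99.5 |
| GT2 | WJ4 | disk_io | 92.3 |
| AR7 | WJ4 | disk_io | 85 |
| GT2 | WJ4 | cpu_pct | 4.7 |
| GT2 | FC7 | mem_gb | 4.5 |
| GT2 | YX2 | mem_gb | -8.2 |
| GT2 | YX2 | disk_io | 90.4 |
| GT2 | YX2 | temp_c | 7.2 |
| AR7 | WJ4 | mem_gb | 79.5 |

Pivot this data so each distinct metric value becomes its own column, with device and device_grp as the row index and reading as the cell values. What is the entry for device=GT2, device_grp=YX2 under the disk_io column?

90.4

Wide layout: rows indexed by device and device_grp, columns are the 4 distinct metric values (cpu_pct, temp_c, disk_io, mem_gb).
Cell (device=GT2, device_grp=YX2, metric=disk_io) draws from the long row where device=GT2, device_grp=YX2 and metric=disk_io, which has reading=90.4.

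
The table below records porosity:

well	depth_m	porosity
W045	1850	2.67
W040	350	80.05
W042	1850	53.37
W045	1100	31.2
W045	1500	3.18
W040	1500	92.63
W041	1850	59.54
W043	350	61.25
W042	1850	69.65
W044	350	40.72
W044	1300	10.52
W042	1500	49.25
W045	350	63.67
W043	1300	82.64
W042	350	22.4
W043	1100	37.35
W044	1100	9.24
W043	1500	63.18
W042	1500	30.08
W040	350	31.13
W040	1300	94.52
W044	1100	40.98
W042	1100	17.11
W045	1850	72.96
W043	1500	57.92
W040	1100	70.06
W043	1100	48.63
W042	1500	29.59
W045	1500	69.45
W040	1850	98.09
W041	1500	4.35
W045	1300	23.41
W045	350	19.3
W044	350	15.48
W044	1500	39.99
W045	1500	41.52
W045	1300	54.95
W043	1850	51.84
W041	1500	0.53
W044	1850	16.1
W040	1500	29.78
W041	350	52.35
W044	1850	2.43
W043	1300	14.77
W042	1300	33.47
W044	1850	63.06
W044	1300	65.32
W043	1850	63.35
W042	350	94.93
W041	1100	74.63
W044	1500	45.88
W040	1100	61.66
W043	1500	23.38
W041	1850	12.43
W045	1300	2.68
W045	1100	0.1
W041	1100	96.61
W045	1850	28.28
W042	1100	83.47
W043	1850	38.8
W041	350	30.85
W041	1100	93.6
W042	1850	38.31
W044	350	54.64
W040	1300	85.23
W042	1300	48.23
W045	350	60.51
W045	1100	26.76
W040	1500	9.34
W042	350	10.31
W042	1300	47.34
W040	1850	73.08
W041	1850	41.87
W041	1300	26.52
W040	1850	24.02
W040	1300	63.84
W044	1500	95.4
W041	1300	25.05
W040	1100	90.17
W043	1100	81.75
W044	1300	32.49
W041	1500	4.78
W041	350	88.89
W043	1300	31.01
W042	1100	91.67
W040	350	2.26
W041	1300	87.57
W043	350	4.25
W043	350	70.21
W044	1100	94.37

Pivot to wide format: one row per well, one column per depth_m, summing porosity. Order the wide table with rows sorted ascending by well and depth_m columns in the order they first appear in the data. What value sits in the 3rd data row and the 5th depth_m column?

With rows sorted ascending by well, row 3 is well=W042. depth_m columns in first-appearance order: 1850, 350, 1100, 1500, 1300; column 5 is 1300.
Long rows with well=W042, depth_m=1300: 33.47 + 48.23 + 47.34 = 129.04.

129.04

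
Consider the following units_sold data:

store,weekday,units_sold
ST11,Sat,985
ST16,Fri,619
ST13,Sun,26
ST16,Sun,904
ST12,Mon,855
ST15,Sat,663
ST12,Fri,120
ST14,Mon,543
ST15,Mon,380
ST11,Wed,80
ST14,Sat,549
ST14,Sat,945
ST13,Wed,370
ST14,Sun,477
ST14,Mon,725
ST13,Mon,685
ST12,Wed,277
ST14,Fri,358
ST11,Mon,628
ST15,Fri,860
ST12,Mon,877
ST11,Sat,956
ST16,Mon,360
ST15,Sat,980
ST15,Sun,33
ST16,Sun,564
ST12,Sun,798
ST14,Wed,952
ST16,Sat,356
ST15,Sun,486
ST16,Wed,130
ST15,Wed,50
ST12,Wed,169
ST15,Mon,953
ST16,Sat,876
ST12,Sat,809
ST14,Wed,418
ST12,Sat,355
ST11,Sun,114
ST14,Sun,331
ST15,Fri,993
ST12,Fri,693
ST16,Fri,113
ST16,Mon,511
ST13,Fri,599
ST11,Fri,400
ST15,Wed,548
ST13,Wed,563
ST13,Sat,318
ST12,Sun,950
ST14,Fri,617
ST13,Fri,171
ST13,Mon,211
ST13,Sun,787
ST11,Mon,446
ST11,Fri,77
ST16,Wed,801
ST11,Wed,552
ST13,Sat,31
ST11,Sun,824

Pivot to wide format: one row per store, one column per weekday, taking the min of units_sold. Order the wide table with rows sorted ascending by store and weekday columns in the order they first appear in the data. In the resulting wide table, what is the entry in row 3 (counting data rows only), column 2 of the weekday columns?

With rows sorted ascending by store, row 3 is store=ST13. weekday columns in first-appearance order: Sat, Fri, Sun, Mon, Wed; column 2 is Fri.
Long rows with store=ST13, weekday=Fri: min(599, 171) = 171.

171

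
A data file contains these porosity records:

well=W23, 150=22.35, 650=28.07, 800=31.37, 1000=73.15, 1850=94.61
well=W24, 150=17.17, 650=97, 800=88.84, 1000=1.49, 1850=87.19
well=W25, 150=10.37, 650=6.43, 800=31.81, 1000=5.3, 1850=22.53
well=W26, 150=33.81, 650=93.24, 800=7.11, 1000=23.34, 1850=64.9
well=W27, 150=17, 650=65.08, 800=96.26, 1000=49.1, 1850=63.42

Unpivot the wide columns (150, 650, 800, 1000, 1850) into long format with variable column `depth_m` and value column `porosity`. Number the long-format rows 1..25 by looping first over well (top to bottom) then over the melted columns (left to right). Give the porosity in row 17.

25 rows total (5 × 5). Row 17: index ⌊(17-1)/5⌋ = 3 into well → W26; (17-1) mod 5 = 1 into the melted columns → 650.
So row 17 is (W26, 650, 93.24); porosity = 93.24.

93.24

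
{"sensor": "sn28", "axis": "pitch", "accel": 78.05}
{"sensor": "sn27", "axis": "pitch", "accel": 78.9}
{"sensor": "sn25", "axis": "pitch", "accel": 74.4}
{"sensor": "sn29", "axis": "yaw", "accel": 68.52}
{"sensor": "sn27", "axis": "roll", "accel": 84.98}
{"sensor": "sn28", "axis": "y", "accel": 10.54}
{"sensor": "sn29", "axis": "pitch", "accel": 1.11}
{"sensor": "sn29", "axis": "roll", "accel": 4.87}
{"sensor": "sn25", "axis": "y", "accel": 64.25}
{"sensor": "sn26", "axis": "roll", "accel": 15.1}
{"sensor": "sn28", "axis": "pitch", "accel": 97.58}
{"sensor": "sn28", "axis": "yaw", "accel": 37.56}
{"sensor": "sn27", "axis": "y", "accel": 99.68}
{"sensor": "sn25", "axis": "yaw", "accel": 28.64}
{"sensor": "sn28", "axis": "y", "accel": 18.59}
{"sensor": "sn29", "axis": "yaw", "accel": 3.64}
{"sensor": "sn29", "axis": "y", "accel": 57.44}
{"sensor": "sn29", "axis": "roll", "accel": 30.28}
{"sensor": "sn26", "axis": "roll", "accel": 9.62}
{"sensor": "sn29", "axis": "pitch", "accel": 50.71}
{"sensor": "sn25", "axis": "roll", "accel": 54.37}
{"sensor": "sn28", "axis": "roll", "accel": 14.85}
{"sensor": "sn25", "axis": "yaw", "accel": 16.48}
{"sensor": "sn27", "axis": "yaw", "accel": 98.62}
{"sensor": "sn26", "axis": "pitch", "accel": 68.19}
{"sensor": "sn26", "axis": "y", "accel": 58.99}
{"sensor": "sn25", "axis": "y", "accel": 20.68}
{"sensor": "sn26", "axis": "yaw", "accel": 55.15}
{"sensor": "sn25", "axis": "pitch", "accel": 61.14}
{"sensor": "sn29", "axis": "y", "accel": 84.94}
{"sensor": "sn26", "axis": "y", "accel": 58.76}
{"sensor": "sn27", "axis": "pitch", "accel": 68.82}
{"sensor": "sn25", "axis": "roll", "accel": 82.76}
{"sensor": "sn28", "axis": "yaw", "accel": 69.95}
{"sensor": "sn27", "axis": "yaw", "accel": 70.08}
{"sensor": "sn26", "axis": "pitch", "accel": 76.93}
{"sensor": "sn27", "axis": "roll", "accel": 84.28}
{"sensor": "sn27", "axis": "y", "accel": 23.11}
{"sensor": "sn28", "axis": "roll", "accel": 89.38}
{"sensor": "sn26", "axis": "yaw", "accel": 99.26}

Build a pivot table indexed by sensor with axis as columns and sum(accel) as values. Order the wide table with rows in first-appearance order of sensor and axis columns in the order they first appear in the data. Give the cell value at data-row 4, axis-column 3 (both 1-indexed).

With rows in first-appearance order of sensor, row 4 is sensor=sn29. axis columns in first-appearance order: pitch, yaw, roll, y; column 3 is roll.
Long rows with sensor=sn29, axis=roll: 4.87 + 30.28 = 35.15.

35.15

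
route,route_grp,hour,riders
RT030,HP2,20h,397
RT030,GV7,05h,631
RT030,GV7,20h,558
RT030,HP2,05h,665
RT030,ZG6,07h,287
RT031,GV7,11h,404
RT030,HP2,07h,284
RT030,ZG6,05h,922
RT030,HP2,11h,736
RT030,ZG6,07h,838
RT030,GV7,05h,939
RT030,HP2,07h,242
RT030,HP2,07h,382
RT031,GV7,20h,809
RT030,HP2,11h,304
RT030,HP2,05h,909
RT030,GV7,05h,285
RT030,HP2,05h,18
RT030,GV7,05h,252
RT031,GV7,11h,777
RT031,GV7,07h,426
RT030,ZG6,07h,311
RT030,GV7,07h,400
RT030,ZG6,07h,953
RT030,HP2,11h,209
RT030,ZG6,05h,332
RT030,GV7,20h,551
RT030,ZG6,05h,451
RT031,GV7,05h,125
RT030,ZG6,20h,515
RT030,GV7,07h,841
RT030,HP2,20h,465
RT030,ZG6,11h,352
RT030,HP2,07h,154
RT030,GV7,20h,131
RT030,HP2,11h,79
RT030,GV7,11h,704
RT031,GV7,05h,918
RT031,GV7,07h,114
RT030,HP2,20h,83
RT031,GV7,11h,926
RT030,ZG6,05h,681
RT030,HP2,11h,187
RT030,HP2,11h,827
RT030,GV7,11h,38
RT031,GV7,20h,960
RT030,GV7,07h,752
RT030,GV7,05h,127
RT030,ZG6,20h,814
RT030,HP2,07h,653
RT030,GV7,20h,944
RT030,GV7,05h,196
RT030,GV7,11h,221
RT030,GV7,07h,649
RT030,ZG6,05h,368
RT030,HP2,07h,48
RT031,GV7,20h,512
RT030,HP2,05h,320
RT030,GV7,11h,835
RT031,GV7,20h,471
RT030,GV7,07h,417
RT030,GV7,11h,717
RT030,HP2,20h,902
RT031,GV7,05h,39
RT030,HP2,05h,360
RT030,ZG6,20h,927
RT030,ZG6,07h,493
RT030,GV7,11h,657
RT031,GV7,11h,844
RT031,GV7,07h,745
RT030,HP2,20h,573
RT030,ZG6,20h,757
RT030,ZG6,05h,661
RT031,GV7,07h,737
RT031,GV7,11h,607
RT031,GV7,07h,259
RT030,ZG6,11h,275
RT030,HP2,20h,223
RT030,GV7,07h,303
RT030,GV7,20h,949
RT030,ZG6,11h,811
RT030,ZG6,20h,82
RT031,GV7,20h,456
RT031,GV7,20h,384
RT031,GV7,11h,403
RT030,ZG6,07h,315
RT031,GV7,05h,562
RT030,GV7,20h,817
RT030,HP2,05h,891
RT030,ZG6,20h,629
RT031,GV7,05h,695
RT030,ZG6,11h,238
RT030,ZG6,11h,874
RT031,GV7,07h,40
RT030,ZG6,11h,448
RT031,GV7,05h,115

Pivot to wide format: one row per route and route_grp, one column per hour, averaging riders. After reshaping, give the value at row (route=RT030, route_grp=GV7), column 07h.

560.33

Rows with route=RT030, route_grp=GV7 and hour=07h: riders values are 400, 841, 752, 649, 417, 303.
(400 + 841 + 752 + 649 + 417 + 303) / 6 = 560.33.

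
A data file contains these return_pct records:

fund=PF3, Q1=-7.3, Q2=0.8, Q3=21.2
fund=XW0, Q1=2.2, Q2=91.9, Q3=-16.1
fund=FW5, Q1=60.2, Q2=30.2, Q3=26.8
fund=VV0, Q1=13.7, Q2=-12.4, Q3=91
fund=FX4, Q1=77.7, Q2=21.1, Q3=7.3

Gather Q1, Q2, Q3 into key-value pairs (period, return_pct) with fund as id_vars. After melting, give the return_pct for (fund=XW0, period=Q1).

2.2

Unpivoting turns each (fund, wide-column) pair into one long row.
The wide cell at row XW0, column Q1 holds 2.2, so the long row (XW0, Q1) has return_pct=2.2.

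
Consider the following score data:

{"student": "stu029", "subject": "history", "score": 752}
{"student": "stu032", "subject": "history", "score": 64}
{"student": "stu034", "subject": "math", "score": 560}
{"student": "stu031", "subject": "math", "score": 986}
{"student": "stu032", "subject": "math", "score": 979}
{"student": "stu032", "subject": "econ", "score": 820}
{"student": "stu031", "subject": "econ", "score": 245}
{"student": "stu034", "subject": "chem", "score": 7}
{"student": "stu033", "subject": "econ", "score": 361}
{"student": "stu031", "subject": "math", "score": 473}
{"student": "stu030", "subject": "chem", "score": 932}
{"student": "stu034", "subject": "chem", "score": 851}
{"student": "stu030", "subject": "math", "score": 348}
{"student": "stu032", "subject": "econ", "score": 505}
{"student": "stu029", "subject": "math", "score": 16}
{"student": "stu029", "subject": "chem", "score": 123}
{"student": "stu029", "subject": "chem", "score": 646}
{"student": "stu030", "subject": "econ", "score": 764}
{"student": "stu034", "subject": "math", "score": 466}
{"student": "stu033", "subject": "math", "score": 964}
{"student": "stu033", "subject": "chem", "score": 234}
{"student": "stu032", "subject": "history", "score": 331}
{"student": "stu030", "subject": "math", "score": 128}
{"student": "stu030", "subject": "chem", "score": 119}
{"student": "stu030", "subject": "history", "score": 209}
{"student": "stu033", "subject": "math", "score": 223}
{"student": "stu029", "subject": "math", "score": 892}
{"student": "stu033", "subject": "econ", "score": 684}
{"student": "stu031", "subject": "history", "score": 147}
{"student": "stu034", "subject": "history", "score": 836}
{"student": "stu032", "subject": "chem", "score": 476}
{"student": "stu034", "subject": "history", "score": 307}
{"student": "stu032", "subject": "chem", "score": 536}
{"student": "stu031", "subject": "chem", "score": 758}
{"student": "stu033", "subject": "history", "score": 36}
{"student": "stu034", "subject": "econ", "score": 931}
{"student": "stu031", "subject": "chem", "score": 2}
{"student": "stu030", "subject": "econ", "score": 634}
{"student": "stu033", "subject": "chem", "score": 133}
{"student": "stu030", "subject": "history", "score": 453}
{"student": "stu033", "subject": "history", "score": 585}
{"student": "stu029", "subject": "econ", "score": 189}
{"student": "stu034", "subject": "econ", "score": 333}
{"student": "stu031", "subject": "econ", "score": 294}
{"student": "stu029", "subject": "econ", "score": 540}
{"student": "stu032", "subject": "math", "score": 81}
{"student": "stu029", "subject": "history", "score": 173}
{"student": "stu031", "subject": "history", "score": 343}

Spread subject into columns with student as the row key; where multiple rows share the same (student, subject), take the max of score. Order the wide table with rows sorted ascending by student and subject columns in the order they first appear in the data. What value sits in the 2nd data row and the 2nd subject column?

With rows sorted ascending by student, row 2 is student=stu030. subject columns in first-appearance order: history, math, econ, chem; column 2 is math.
Long rows with student=stu030, subject=math: max(348, 128) = 348.

348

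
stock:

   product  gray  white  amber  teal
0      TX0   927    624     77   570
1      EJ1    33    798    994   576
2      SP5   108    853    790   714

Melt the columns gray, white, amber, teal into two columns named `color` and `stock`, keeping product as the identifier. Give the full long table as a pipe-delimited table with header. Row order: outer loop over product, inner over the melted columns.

Each (product, column) pair becomes one row: 3 × 4 = 12 rows.
For example, (TX0, gray) → stock=927.

| product | color | stock |
| TX0 | gray | 927 |
| TX0 | white | 624 |
| TX0 | amber | 77 |
| TX0 | teal | 570 |
| EJ1 | gray | 33 |
| EJ1 | white | 798 |
| EJ1 | amber | 994 |
| EJ1 | teal | 576 |
| SP5 | gray | 108 |
| SP5 | white | 853 |
| SP5 | amber | 790 |
| SP5 | teal | 714 |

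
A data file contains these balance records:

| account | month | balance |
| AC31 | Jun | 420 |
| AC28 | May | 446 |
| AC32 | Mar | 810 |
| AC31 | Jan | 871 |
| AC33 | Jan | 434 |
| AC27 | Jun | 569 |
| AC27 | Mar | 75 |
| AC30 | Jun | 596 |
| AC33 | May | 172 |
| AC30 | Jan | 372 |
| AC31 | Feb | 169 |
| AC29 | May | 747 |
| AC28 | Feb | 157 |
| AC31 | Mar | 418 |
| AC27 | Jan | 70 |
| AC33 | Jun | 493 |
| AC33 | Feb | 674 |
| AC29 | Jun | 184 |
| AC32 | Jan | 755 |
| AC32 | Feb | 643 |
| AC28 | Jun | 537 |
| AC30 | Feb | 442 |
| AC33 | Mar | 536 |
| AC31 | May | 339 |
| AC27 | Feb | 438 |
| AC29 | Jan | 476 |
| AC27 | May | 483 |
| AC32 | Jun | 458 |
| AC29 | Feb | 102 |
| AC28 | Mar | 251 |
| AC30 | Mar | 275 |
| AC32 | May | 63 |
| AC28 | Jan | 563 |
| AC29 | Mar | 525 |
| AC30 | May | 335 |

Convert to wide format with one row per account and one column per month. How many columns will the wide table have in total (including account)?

6

1 column for account plus 5 distinct month values → 6 columns.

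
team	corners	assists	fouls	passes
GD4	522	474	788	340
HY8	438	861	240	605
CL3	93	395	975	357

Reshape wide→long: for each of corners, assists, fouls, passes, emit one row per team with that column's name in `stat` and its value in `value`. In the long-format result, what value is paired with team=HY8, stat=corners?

438

Unpivoting turns each (team, wide-column) pair into one long row.
The wide cell at row HY8, column corners holds 438, so the long row (HY8, corners) has value=438.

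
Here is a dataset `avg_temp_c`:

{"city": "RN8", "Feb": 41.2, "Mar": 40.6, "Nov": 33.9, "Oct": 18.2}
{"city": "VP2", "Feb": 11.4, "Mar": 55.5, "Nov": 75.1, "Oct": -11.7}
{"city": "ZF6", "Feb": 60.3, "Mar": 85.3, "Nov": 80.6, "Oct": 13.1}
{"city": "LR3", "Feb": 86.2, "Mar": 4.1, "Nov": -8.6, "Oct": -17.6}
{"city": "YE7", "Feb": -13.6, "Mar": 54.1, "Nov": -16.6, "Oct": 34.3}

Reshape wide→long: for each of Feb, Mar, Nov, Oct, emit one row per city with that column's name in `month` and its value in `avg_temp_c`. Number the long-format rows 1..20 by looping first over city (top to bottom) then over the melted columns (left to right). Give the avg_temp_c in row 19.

-16.6

20 rows total (5 × 4). Row 19: index ⌊(19-1)/4⌋ = 4 into city → YE7; (19-1) mod 4 = 2 into the melted columns → Nov.
So row 19 is (YE7, Nov, -16.6); avg_temp_c = -16.6.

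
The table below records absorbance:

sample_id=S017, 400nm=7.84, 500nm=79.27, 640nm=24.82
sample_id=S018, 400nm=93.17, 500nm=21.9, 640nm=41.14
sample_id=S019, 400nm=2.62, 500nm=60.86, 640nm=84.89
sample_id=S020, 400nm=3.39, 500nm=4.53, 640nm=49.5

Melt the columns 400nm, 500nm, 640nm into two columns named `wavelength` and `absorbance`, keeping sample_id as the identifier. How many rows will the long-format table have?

12

4 sample_id values × 3 melted columns = 12 rows.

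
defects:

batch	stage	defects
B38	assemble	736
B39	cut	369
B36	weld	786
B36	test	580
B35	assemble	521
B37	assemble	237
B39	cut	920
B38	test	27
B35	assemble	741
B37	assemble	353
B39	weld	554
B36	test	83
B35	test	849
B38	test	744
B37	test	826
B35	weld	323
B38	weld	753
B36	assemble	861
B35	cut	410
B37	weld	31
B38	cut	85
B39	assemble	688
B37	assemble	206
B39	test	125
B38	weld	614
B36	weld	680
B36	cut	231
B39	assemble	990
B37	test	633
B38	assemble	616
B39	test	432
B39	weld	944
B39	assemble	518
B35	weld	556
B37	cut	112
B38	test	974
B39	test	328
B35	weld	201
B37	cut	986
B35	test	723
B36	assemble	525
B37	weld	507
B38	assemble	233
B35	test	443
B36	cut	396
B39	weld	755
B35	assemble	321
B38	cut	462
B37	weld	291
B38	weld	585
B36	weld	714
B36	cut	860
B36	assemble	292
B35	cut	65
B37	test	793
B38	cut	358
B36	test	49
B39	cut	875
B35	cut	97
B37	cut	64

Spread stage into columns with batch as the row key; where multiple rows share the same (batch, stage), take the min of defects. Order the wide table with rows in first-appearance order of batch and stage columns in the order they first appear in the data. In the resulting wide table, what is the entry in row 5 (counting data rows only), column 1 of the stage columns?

With rows in first-appearance order of batch, row 5 is batch=B37. stage columns in first-appearance order: assemble, cut, weld, test; column 1 is assemble.
Long rows with batch=B37, stage=assemble: min(237, 353, 206) = 206.

206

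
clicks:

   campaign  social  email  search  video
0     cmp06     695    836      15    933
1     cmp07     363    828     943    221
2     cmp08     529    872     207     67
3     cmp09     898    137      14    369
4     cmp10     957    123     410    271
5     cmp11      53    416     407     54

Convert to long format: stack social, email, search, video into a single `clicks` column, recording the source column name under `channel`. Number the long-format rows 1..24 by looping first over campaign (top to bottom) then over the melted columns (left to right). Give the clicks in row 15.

14

24 rows total (6 × 4). Row 15: index ⌊(15-1)/4⌋ = 3 into campaign → cmp09; (15-1) mod 4 = 2 into the melted columns → search.
So row 15 is (cmp09, search, 14); clicks = 14.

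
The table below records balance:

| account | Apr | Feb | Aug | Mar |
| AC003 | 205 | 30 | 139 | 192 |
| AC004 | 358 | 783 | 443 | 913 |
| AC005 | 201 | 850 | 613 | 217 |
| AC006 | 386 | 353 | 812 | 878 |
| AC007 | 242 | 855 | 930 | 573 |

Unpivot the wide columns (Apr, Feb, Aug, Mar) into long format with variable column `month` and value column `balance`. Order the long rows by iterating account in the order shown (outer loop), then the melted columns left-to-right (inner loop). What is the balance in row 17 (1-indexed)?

20 rows total (5 × 4). Row 17: index ⌊(17-1)/4⌋ = 4 into account → AC007; (17-1) mod 4 = 0 into the melted columns → Apr.
So row 17 is (AC007, Apr, 242); balance = 242.

242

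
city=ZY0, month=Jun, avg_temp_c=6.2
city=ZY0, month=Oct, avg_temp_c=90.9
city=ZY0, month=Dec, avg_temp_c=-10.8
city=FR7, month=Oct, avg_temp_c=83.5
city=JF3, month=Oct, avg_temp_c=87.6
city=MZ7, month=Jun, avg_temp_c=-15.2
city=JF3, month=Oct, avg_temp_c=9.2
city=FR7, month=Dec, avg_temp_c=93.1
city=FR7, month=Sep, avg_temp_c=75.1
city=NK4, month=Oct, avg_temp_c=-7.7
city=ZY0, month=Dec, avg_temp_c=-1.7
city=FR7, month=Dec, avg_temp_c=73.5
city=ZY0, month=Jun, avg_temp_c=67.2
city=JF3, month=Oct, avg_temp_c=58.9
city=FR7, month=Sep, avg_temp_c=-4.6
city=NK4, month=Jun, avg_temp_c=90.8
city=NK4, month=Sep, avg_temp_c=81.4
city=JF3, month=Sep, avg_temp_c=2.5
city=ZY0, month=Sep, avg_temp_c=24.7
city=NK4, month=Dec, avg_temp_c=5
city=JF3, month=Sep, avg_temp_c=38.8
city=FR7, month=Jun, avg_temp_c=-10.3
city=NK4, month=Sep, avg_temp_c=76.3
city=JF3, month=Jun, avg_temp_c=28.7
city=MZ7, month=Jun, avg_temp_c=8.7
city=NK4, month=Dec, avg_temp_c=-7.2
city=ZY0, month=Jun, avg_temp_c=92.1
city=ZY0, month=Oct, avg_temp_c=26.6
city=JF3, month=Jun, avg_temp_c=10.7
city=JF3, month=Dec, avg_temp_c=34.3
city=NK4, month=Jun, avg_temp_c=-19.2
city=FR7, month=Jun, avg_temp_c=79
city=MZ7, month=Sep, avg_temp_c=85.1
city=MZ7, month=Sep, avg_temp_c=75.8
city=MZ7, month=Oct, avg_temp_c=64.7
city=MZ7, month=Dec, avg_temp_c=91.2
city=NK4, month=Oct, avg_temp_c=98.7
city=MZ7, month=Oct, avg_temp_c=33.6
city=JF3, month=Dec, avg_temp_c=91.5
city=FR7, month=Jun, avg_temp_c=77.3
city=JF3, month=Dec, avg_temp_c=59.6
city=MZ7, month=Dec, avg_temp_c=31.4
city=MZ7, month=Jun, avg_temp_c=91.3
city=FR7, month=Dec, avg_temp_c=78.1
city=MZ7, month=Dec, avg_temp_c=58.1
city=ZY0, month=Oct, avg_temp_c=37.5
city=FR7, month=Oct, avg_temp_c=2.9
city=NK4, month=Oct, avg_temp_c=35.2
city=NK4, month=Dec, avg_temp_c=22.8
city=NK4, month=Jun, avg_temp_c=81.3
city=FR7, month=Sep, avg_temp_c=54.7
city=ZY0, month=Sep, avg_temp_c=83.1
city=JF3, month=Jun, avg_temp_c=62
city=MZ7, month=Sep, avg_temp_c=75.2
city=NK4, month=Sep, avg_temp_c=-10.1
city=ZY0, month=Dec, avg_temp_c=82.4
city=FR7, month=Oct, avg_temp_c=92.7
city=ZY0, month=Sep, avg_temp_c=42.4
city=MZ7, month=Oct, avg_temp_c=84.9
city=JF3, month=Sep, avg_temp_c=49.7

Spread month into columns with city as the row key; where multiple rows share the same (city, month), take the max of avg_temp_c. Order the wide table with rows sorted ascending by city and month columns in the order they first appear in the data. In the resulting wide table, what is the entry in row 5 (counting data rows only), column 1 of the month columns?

92.1

With rows sorted ascending by city, row 5 is city=ZY0. month columns in first-appearance order: Jun, Oct, Dec, Sep; column 1 is Jun.
Long rows with city=ZY0, month=Jun: max(6.2, 67.2, 92.1) = 92.1.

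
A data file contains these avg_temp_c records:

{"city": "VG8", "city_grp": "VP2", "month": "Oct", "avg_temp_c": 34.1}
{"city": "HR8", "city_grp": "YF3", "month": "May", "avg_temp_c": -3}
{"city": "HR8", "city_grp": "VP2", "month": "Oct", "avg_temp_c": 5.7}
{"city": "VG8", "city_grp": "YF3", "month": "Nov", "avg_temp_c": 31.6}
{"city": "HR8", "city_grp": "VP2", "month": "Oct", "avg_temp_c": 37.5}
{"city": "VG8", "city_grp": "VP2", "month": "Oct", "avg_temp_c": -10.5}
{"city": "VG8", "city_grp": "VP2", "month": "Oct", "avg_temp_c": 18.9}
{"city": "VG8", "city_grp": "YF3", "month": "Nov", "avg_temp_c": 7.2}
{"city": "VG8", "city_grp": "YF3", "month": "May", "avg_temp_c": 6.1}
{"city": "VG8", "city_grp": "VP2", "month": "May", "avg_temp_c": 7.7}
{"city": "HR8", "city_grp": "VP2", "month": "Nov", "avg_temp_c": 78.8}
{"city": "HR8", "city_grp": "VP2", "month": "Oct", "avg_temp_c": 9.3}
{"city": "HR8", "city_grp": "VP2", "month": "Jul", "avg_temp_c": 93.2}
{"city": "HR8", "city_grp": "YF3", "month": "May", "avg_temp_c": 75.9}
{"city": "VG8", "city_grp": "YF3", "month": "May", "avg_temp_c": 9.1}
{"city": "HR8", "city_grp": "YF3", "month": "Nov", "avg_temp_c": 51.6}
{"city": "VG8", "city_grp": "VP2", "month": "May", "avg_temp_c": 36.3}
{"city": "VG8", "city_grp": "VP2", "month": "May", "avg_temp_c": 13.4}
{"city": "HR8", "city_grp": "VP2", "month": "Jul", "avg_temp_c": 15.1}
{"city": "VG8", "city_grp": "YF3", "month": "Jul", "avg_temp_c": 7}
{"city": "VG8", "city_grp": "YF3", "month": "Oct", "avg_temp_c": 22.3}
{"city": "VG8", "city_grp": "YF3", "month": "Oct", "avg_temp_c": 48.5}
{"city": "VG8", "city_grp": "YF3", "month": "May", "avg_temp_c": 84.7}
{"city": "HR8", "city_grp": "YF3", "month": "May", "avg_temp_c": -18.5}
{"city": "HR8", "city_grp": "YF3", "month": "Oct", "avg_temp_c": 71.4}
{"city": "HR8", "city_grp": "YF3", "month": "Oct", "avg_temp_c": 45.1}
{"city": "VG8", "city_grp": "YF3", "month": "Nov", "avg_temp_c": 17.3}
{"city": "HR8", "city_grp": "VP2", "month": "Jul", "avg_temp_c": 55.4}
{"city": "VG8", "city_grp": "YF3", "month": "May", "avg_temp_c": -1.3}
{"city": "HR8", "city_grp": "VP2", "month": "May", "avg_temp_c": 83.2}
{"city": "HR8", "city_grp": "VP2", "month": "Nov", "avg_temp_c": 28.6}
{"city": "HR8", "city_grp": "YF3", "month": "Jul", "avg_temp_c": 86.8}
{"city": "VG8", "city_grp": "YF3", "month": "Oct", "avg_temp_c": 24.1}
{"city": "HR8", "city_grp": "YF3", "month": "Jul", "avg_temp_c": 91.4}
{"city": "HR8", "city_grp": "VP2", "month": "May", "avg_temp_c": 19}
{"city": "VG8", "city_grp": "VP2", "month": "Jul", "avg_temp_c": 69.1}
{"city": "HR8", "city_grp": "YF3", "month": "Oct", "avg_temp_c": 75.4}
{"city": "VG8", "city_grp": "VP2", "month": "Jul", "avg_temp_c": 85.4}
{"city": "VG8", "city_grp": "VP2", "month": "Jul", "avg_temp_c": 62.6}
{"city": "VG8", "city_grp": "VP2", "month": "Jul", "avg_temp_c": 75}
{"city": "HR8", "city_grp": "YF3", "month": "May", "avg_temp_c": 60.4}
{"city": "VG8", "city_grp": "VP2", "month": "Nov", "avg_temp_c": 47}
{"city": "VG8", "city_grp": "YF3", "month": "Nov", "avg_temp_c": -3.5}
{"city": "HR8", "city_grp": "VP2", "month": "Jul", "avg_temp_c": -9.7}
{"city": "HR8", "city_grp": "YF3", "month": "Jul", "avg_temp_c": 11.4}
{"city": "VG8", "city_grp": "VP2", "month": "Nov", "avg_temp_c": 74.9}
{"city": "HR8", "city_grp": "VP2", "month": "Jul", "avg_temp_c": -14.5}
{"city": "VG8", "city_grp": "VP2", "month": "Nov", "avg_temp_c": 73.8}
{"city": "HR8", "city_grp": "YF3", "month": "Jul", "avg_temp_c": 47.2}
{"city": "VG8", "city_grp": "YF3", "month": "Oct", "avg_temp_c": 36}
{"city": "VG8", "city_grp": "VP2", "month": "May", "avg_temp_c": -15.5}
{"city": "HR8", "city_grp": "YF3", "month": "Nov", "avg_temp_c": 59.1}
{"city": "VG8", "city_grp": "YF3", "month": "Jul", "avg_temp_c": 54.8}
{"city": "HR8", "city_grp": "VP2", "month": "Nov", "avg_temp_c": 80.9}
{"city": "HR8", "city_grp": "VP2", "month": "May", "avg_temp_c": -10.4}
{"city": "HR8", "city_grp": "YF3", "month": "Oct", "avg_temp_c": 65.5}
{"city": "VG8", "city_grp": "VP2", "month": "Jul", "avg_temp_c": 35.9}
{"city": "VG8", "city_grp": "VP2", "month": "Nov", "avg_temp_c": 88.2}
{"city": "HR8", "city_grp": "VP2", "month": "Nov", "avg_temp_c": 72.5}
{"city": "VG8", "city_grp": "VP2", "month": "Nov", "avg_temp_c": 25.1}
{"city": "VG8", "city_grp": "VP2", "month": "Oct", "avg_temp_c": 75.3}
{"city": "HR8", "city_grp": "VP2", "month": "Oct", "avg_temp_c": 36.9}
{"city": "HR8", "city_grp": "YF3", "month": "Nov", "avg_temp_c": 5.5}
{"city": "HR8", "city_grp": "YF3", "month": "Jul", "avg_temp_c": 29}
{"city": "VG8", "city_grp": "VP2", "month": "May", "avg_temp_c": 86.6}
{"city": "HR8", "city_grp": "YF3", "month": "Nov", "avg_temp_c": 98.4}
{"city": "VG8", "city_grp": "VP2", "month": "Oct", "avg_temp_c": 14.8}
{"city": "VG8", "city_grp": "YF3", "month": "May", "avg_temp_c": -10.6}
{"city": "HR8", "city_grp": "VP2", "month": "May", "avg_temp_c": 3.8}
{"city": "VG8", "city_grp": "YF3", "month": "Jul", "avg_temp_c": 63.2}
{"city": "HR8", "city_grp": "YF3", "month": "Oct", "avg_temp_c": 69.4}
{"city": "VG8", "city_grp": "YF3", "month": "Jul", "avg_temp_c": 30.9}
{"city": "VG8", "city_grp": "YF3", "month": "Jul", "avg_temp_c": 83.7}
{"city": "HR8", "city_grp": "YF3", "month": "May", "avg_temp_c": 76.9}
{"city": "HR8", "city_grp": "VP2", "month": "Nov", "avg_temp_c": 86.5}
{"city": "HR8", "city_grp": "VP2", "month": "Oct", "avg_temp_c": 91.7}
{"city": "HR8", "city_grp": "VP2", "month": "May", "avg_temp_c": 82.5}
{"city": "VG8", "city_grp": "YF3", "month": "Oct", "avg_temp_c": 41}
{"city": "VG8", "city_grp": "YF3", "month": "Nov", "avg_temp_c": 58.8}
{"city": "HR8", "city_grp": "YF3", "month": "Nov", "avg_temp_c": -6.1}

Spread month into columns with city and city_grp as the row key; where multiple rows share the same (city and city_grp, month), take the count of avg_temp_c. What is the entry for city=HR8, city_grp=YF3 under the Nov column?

5

Rows with city=HR8, city_grp=YF3 and month=Nov: avg_temp_c values are 51.6, 59.1, 5.5, 98.4, -6.1.
5 rows match — count = 5.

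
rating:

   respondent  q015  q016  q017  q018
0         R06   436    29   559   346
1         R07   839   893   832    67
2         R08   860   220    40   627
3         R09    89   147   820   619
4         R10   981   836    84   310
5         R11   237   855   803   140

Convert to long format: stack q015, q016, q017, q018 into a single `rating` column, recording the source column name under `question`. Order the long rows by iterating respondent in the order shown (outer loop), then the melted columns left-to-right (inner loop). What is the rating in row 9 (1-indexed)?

860

24 rows total (6 × 4). Row 9: index ⌊(9-1)/4⌋ = 2 into respondent → R08; (9-1) mod 4 = 0 into the melted columns → q015.
So row 9 is (R08, q015, 860); rating = 860.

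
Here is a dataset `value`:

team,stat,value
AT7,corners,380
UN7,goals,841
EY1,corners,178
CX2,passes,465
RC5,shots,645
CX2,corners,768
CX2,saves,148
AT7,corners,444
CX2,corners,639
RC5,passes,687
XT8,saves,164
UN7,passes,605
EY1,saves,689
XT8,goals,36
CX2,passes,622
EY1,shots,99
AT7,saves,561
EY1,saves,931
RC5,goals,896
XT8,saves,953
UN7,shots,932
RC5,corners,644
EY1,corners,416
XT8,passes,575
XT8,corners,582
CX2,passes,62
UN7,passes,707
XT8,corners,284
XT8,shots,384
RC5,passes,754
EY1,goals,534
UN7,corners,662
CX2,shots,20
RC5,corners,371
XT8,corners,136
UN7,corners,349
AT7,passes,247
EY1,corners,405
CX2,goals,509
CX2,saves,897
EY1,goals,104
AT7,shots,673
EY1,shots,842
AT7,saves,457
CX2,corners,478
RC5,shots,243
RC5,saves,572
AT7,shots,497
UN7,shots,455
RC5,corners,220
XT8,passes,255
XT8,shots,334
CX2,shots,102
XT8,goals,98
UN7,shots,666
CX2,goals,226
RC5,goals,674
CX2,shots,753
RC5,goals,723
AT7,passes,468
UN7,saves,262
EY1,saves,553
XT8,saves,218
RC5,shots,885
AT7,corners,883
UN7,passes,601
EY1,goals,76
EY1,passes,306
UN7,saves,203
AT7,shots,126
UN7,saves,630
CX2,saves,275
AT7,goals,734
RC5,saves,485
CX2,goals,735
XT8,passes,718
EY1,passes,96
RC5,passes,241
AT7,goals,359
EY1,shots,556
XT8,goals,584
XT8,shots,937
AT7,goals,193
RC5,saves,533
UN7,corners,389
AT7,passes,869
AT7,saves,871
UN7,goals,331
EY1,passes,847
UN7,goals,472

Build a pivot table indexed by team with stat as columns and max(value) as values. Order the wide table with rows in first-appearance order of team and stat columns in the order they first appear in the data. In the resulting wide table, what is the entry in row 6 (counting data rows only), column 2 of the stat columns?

584

With rows in first-appearance order of team, row 6 is team=XT8. stat columns in first-appearance order: corners, goals, passes, shots, saves; column 2 is goals.
Long rows with team=XT8, stat=goals: max(36, 98, 584) = 584.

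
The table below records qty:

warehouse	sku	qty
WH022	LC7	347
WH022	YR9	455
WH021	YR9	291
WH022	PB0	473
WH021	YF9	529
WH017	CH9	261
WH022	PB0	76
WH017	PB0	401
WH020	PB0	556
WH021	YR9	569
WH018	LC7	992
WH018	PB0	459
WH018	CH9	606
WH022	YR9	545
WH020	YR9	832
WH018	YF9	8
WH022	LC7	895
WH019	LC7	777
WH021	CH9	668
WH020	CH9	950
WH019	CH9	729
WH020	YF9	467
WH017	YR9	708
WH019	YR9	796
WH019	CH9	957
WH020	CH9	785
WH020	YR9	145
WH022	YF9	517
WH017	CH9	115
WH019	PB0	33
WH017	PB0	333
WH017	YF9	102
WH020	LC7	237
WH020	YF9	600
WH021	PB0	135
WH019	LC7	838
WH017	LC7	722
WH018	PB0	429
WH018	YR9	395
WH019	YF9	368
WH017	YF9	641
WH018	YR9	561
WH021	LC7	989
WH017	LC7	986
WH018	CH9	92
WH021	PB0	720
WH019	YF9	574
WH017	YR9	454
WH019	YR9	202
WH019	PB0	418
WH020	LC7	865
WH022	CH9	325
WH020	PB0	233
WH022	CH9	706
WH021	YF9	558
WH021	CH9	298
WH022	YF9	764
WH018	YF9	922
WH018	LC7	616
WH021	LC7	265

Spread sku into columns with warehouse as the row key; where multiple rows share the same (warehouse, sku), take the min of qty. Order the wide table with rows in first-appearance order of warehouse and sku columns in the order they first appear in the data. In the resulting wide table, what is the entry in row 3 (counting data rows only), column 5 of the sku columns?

115

With rows in first-appearance order of warehouse, row 3 is warehouse=WH017. sku columns in first-appearance order: LC7, YR9, PB0, YF9, CH9; column 5 is CH9.
Long rows with warehouse=WH017, sku=CH9: min(261, 115) = 115.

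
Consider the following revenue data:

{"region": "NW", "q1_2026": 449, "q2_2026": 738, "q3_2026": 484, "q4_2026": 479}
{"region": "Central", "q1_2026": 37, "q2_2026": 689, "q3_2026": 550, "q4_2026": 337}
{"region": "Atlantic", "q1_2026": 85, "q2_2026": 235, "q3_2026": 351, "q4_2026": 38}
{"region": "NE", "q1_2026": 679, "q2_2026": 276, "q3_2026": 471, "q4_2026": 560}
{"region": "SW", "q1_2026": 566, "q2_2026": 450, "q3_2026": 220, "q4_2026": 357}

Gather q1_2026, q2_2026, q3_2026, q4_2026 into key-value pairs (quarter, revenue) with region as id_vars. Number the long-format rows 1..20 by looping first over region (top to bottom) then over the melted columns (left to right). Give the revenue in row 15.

20 rows total (5 × 4). Row 15: index ⌊(15-1)/4⌋ = 3 into region → NE; (15-1) mod 4 = 2 into the melted columns → q3_2026.
So row 15 is (NE, q3_2026, 471); revenue = 471.

471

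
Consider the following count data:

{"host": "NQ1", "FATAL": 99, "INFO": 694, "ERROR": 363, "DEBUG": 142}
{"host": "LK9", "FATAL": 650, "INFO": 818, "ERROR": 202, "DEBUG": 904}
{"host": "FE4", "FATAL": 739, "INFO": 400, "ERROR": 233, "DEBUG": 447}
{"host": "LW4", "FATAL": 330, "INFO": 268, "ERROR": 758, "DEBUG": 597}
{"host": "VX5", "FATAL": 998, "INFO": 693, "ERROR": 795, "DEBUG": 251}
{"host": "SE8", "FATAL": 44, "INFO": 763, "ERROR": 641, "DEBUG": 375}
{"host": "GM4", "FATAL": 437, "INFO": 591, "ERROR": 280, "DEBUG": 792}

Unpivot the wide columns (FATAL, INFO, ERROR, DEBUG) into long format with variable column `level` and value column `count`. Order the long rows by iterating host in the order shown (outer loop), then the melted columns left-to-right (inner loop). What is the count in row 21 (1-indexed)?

44

28 rows total (7 × 4). Row 21: index ⌊(21-1)/4⌋ = 5 into host → SE8; (21-1) mod 4 = 0 into the melted columns → FATAL.
So row 21 is (SE8, FATAL, 44); count = 44.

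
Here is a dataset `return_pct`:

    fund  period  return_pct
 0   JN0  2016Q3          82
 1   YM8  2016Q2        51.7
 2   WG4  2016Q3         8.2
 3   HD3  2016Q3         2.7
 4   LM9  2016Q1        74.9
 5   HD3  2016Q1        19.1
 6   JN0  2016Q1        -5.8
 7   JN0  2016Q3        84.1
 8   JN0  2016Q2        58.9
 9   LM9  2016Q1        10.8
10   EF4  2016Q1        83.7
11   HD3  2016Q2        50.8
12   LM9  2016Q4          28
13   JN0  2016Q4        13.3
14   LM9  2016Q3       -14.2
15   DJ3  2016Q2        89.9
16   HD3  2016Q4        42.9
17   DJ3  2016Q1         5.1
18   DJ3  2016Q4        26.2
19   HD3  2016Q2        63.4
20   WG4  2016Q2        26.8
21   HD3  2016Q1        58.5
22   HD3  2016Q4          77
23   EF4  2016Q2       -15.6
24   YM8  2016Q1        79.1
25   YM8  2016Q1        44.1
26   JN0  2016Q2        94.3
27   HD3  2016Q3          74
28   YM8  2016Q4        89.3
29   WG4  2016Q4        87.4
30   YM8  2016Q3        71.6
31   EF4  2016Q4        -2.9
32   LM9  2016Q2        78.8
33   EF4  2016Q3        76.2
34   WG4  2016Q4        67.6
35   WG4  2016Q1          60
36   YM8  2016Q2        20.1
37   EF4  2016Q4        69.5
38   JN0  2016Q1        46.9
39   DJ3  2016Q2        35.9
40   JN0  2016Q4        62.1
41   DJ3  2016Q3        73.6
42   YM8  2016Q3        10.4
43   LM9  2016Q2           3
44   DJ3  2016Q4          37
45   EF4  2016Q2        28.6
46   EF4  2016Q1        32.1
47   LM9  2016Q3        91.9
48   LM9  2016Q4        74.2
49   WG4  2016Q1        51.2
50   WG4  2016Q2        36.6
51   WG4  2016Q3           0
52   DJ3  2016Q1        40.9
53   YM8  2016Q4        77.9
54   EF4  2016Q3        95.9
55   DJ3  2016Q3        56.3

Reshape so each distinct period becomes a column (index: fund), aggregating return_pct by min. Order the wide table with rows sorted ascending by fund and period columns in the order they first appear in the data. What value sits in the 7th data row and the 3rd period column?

With rows sorted ascending by fund, row 7 is fund=YM8. period columns in first-appearance order: 2016Q3, 2016Q2, 2016Q1, 2016Q4; column 3 is 2016Q1.
Long rows with fund=YM8, period=2016Q1: min(79.1, 44.1) = 44.1.

44.1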